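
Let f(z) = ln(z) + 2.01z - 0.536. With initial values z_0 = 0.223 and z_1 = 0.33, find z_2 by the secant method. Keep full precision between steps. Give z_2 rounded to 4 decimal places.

f(z_0) = -1.588354, f(z_1) = -0.981363
z_2 = 0.330000 - (-0.981363)·(0.330000 - 0.223000)/(-0.981363 - (-1.588354)) = 0.502994; f(z_2) = -0.212159

0.5030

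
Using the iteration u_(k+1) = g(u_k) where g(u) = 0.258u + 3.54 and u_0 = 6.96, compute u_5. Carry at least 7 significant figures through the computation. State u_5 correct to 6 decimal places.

u_1 = g(6.960000) = 5.335680
u_2 = g(5.335680) = 4.916605
u_3 = g(4.916605) = 4.808484
u_4 = g(4.808484) = 4.780589
u_5 = g(4.780589) = 4.773392

4.773392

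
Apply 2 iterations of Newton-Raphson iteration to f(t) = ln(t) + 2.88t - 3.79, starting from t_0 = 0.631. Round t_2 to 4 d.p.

1.2406

f'(t) = 1/t + 2.88
t_0 = 0.631000: f = -2.433169, f' = 4.464786 → t_1 = 0.631000 - (-2.433169)/(4.464786) = 1.175969
t_1 = 1.175969: f = -0.241117, f' = 3.730363 → t_2 = 1.175969 - (-0.241117)/(3.730363) = 1.240605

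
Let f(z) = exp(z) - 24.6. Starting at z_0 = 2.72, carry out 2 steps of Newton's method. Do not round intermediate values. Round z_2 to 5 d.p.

f'(z) = exp(z)
z_0 = 2.720000: f = -9.419678, f' = 15.180322 → z_1 = 2.720000 - (-9.419678)/(15.180322) = 3.340519
z_1 = 3.340519: f = 3.633775, f' = 28.233775 → z_2 = 3.340519 - (3.633775)/(28.233775) = 3.211816

3.21182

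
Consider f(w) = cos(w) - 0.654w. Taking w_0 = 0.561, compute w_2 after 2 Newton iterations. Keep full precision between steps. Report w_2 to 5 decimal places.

f'(w) = -sin(w) - 0.654
w_0 = 0.561000: f = 0.479830, f' = -1.186033 → w_1 = 0.561000 - (0.479830)/(-1.186033) = 0.965567
w_1 = 0.965567: f = -0.062530, f' = -1.476371 → w_2 = 0.965567 - (-0.062530)/(-1.476371) = 0.923213

0.92321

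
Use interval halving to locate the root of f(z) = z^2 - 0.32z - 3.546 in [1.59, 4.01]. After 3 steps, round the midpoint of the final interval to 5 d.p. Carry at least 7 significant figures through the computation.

2.04375

f(1.590000) = -1.526700, f(4.010000) = 11.250900 (opposite signs)
step 1: m = 2.800000, f(m) = 3.398000 > 0 → root in [1.590000, 2.800000]
step 2: m = 2.195000, f(m) = 0.569625 > 0 → root in [1.590000, 2.195000]
step 3: m = 1.892500, f(m) = -0.570044 < 0 → root in [1.892500, 2.195000]
Midpoint of [1.892500, 2.195000] = 2.043750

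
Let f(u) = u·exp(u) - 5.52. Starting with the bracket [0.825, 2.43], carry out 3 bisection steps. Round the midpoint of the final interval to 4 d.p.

1.3266

f(0.825000) = -3.637448, f(2.430000) = 22.082083 (opposite signs)
step 1: m = 1.627500, f(m) = 2.765816 > 0 → root in [0.825000, 1.627500]
step 2: m = 1.226250, f(m) = -1.340420 < 0 → root in [1.226250, 1.627500]
step 3: m = 1.426875, f(m) = 0.423878 > 0 → root in [1.226250, 1.426875]
Midpoint of [1.226250, 1.426875] = 1.326562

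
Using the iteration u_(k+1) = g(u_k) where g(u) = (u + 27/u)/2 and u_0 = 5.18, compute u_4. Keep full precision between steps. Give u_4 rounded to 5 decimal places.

u_1 = g(5.180000) = 5.196178
u_2 = g(5.196178) = 5.196152
u_3 = g(5.196152) = 5.196152
u_4 = g(5.196152) = 5.196152

5.19615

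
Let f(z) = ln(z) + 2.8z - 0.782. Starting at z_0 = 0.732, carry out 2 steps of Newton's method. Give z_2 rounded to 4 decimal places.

0.5157

Newton update: z ← z − f(z)/f'(z).
f'(z) = 1/z + 2.8
z_0 = 0.732000: f = 0.955625, f' = 4.166120 → z_1 = 0.732000 - (0.955625)/(4.166120) = 0.502620
z_1 = 0.502620: f = -0.062586, f' = 4.789575 → z_2 = 0.502620 - (-0.062586)/(4.789575) = 0.515687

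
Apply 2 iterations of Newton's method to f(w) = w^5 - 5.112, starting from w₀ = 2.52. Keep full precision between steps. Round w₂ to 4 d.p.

1.6920

Newton update: w ← w − f(w)/f'(w).
f'(w) = 5w⁴
w_0 = 2.520000: f = 96.513502, f' = 201.637901 → w_1 = 2.520000 - (96.513502)/(201.637901) = 2.041352
w_1 = 2.041352: f = 30.335850, f' = 86.824426 → w_2 = 2.041352 - (30.335850)/(86.824426) = 1.691959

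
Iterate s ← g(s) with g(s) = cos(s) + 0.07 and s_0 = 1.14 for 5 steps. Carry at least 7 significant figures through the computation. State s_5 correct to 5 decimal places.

s_1 = g(1.140000) = 0.487595
s_2 = g(0.487595) = 0.953462
s_3 = g(0.953462) = 0.648863
s_4 = g(0.648863) = 0.866771
s_5 = g(0.866771) = 0.717291

0.71729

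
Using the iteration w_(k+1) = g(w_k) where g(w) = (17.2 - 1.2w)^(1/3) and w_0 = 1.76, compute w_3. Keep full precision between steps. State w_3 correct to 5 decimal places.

w_1 = g(1.760000) = 2.471025
w_2 = g(2.471025) = 2.423540
w_3 = g(2.423540) = 2.426769

2.42677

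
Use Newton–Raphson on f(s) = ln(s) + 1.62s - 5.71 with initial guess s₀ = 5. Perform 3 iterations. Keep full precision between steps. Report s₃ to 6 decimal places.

f'(s) = 1/s + 1.62
s_0 = 5.000000: f = 3.999438, f' = 1.820000 → s_1 = 5.000000 - (3.999438)/(1.820000) = 2.802507
s_1 = 2.802507: f = -0.139425, f' = 1.976823 → s_2 = 2.802507 - (-0.139425)/(1.976823) = 2.873036
s_2 = 2.873036: f = -0.000311, f' = 1.968064 → s_3 = 2.873036 - (-0.000311)/(1.968064) = 2.873195

2.873195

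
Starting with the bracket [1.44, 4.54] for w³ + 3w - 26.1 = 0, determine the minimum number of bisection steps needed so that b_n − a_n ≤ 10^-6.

22

Initial width b − a = 4.54 − 1.44 = 3.100000.
After n steps the width is (b−a)/2^n; need (b−a)/2^n ≤ 10^-6.
So n ≥ log₂(3.100000/10^-6) = log₂(3100000.0000) ≈ 21.5638.
Hence n = 22.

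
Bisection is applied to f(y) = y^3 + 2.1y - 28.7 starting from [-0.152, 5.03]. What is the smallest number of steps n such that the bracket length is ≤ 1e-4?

16

Initial width b − a = 5.03 − -0.152 = 5.182000.
After n steps the width is (b−a)/2^n; need (b−a)/2^n ≤ 1e-4.
So n ≥ log₂(5.182000/1e-4) = log₂(51820.0000) ≈ 15.6612.
Hence n = 16.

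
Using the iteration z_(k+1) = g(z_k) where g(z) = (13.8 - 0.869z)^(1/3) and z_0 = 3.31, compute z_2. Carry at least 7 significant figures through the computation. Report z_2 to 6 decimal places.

2.281249

z_1 = g(3.310000) = 2.218820
z_2 = g(2.218820) = 2.281249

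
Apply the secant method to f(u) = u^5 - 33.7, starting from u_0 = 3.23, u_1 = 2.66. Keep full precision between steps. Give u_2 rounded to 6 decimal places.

2.400393

Secant update: u_(k+1) = u_k − f(u_k)·(u_k − u_(k-1))/(f(u_k) − f(u_(k-1))).
f(u_0) = 317.870650, f(u_1) = 99.470547
u_2 = 2.660000 - (99.470547)·(2.660000 - 3.230000)/(99.470547 - (317.870650)) = 2.400393; f(u_2) = 45.991443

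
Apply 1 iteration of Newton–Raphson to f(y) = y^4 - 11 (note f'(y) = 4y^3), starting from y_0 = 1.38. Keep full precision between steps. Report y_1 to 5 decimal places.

y_0 = 1.380000: f = -7.373261, f' = 10.512288 → y_1 = 1.380000 - (-7.373261)/(10.512288) = 2.081394

2.08139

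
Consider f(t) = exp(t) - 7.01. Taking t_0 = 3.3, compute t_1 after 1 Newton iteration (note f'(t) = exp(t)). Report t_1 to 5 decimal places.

t_0 = 3.300000: f = 20.102639, f' = 27.112639 → t_1 = 3.300000 - (20.102639)/(27.112639) = 2.558551

2.55855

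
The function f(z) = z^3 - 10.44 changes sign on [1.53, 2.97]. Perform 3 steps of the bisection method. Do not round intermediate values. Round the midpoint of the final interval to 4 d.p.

f(1.530000) = -6.858423, f(2.970000) = 15.758073 (opposite signs)
step 1: m = 2.250000, f(m) = 0.950625 > 0 → root in [1.530000, 2.250000]
step 2: m = 1.890000, f(m) = -3.688731 < 0 → root in [1.890000, 2.250000]
step 3: m = 2.070000, f(m) = -1.570257 < 0 → root in [2.070000, 2.250000]
Midpoint of [2.070000, 2.250000] = 2.160000

2.1600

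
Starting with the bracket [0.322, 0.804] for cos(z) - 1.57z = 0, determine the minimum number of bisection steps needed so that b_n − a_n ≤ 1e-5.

16

Initial width b − a = 0.804 − 0.322 = 0.482000.
After n steps the width is (b−a)/2^n; need (b−a)/2^n ≤ 1e-5.
So n ≥ log₂(0.482000/1e-5) = log₂(48200.0000) ≈ 15.5567.
Hence n = 16.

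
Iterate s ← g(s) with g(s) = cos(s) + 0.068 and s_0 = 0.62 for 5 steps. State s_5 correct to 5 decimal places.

s_1 = g(0.620000) = 0.881878
s_2 = g(0.881878) = 0.703702
s_3 = g(0.703702) = 0.830452
s_4 = g(0.830452) = 0.742542
s_5 = g(0.742542) = 0.804752

0.80475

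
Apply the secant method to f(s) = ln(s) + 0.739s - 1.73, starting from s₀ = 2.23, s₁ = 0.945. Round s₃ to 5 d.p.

Secant update: s_(k+1) = s_k − f(s_k)·(s_k − s_(k-1))/(f(s_k) − f(s_(k-1))).
f(s_0) = 0.719972, f(s_1) = -1.088215
s_2 = 0.945000 - (-1.088215)·(0.945000 - 2.230000)/(-1.088215 - (0.719972)) = 1.718347; f(s_2) = 0.081222
s_3 = 1.718347 - (0.081222)·(1.718347 - 0.945000)/(0.081222 - (-1.088215)) = 1.664636; f(s_3) = 0.009772

1.66464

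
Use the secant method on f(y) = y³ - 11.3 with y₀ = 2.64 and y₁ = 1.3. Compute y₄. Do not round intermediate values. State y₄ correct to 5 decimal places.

2.23377

f(y_0) = 7.099744, f(y_1) = -9.103000
y_2 = 1.300000 - (-9.103000)·(1.300000 - 2.640000)/(-9.103000 - (7.099744)) = 2.052837; f(y_2) = -2.649062
y_3 = 2.052837 - (-2.649062)·(2.052837 - 1.300000)/(-2.649062 - (-9.103000)) = 2.361844; f(y_3) = 1.875083
y_4 = 2.361844 - (1.875083)·(2.361844 - 2.052837)/(1.875083 - (-2.649062)) = 2.233772; f(y_4) = -0.154062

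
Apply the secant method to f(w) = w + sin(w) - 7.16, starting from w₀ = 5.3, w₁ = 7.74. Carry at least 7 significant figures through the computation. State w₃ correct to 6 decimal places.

f(w_0) = -2.692267, f(w_1) = 1.573511
w_2 = 7.740000 - (1.573511)·(7.740000 - 5.300000)/(1.573511 - (-2.692267)) = 6.839961; f(w_2) = 0.208413
w_3 = 6.839961 - (0.208413)·(6.839961 - 7.740000)/(0.208413 - (1.573511)) = 6.702550; f(w_3) = -0.050270

6.702550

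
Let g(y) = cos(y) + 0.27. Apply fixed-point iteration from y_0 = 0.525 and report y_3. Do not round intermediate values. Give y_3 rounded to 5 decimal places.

1.04007

y_1 = g(0.525000) = 1.135324
y_2 = g(1.135324) = 0.691839
y_3 = g(0.691839) = 1.040074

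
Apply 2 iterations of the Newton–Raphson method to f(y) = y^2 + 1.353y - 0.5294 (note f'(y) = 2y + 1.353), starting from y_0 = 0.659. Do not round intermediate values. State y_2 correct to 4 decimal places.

Newton update: y ← y − f(y)/f'(y).
y_0 = 0.659000: f = 0.796508, f' = 2.671000 → y_1 = 0.659000 - (0.796508)/(2.671000) = 0.360794
y_1 = 0.360794: f = 0.088927, f' = 2.074588 → y_2 = 0.360794 - (0.088927)/(2.074588) = 0.317929

0.3179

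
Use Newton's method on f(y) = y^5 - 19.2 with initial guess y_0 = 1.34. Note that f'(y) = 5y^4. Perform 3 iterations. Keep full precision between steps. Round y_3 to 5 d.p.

1.82735

y_0 = 1.340000: f = -14.879600, f' = 16.120897 → y_1 = 1.340000 - (-14.879600)/(16.120897) = 2.263001
y_1 = 2.263001: f = 40.150377, f' = 131.132031 → y_2 = 2.263001 - (40.150377)/(131.132031) = 1.956818
y_2 = 1.956818: f = 9.491422, f' = 73.311425 → y_3 = 1.956818 - (9.491422)/(73.311425) = 1.827351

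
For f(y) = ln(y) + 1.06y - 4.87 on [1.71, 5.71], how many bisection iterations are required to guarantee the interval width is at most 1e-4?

Initial width b − a = 5.71 − 1.71 = 4.000000.
After n steps the width is (b−a)/2^n; need (b−a)/2^n ≤ 1e-4.
So n ≥ log₂(4.000000/1e-4) = log₂(40000.0000) ≈ 15.2877.
Hence n = 16.

16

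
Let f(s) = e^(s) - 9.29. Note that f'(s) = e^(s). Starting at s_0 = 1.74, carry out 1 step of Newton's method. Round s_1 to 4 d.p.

Newton update: s ← s − f(s)/f'(s).
s_0 = 1.740000: f = -3.592657, f' = 5.697343 → s_1 = 1.740000 - (-3.592657)/(5.697343) = 2.370585

2.3706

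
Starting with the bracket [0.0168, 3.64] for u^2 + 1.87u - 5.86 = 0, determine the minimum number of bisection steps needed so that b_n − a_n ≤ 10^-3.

12

Initial width b − a = 3.64 − 0.0168 = 3.623200.
After n steps the width is (b−a)/2^n; need (b−a)/2^n ≤ 10^-3.
So n ≥ log₂(3.623200/10^-3) = log₂(3623.2000) ≈ 11.8230.
Hence n = 12.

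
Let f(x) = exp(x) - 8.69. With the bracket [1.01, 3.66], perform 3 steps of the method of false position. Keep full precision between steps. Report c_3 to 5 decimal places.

f(1.010000) = -5.944399, f(3.660000) = 30.171343
step 1: c = 1.446172, f(c) = -4.443176 < 0 → new bracket [1.446172, 3.660000]
step 2: c = 1.730342, f(c) = -3.047416 < 0 → new bracket [1.730342, 3.660000]
step 3: c = 1.907365, f(c) = -1.954684 < 0 → new bracket [1.907365, 3.660000]

1.90736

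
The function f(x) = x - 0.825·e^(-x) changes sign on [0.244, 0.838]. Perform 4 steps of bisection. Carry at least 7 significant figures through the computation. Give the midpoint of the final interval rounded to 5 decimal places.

0.48531

f(0.244000) = -0.402377, f(0.838000) = 0.481126 (opposite signs)
step 1: m = 0.541000, f(m) = 0.060713 > 0 → root in [0.244000, 0.541000]
step 2: m = 0.392500, f(m) = -0.164677 < 0 → root in [0.392500, 0.541000]
step 3: m = 0.466750, f(m) = -0.050555 < 0 → root in [0.466750, 0.541000]
step 4: m = 0.503875, f(m) = 0.005422 > 0 → root in [0.466750, 0.503875]
Midpoint of [0.466750, 0.503875] = 0.485312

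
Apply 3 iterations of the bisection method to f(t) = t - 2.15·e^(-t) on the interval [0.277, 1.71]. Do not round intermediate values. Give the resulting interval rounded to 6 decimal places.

f(0.277000) = -1.352817, f(1.710000) = 1.321139 (opposite signs)
step 1: m = 0.993500, f(m) = 0.197401 > 0 → root in [0.277000, 0.993500]
step 2: m = 0.635250, f(m) = -0.503826 < 0 → root in [0.635250, 0.993500]
step 3: m = 0.814375, f(m) = -0.137895 < 0 → root in [0.814375, 0.993500]

[0.814375, 0.993500]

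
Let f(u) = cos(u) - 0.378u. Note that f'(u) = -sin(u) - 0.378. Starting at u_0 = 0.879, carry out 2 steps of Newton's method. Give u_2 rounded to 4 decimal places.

Newton update: u ← u − f(u)/f'(u).
u_0 = 0.879000: f = 0.305660, f' = -1.148101 → u_1 = 0.879000 - (0.305660)/(-1.148101) = 1.145230
u_1 = 1.145230: f = -0.020061, f' = -1.288805 → u_2 = 1.145230 - (-0.020061)/(-1.288805) = 1.129665

1.1297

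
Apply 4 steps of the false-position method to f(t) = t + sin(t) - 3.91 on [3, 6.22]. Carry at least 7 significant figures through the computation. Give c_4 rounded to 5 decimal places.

4.83373

f(3.000000) = -0.768880, f(6.220000) = 2.246857
step 1: c = 3.820958, f(c) = -0.717341 < 0 → new bracket [3.820958, 6.220000]
step 2: c = 4.401531, f(c) = -0.460541 < 0 → new bracket [4.401531, 6.220000]
step 3: c = 4.710861, f(c) = -0.199138 < 0 → new bracket [4.710861, 6.220000]
step 4: c = 4.833726, f(c) = -0.068922 < 0 → new bracket [4.833726, 6.220000]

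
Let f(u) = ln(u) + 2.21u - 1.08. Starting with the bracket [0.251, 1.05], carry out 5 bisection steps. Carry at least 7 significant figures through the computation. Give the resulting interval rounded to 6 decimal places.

f(0.251000) = -1.907592, f(1.050000) = 1.289290 (opposite signs)
step 1: m = 0.650500, f(m) = -0.072409 < 0 → root in [0.650500, 1.050000]
step 2: m = 0.850250, f(m) = 0.636828 > 0 → root in [0.650500, 0.850250]
step 3: m = 0.750375, f(m) = 0.291147 > 0 → root in [0.650500, 0.750375]
step 4: m = 0.700438, f(m) = 0.111917 > 0 → root in [0.650500, 0.700438]
step 5: m = 0.675469, f(m) = 0.020438 > 0 → root in [0.650500, 0.675469]

[0.650500, 0.675469]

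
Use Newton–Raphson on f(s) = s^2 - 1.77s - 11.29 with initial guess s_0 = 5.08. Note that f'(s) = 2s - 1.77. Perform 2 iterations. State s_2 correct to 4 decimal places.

4.3602

s_0 = 5.080000: f = 5.524800, f' = 8.390000 → s_1 = 5.080000 - (5.524800)/(8.390000) = 4.421502
s_1 = 4.421502: f = 0.433620, f' = 7.073004 → s_2 = 4.421502 - (0.433620)/(7.073004) = 4.360195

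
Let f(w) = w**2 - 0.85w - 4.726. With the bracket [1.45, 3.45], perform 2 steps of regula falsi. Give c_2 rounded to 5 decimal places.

f(1.450000) = -3.856000, f(3.450000) = 4.244000
step 1: c = 2.402099, f(c) = -0.997705 < 0 → new bracket [2.402099, 3.450000]
step 2: c = 2.601556, f(c) = -0.169228 < 0 → new bracket [2.601556, 3.450000]

2.60156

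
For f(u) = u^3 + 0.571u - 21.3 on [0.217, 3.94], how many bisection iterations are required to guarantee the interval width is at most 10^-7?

Initial width b − a = 3.94 − 0.217 = 3.723000.
After n steps the width is (b−a)/2^n; need (b−a)/2^n ≤ 10^-7.
So n ≥ log₂(3.723000/10^-7) = log₂(37230000.0000) ≈ 25.1500.
Hence n = 26.

26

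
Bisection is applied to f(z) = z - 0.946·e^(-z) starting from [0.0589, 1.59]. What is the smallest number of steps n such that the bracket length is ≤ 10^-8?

Initial width b − a = 1.59 − 0.0589 = 1.531100.
After n steps the width is (b−a)/2^n; need (b−a)/2^n ≤ 10^-8.
So n ≥ log₂(1.531100/10^-8) = log₂(153110000.0000) ≈ 27.1900.
Hence n = 28.

28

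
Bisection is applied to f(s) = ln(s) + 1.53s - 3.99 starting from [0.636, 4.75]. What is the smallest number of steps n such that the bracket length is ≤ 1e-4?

16

Initial width b − a = 4.75 − 0.636 = 4.114000.
After n steps the width is (b−a)/2^n; need (b−a)/2^n ≤ 1e-4.
So n ≥ log₂(4.114000/1e-4) = log₂(41140.0000) ≈ 15.3283.
Hence n = 16.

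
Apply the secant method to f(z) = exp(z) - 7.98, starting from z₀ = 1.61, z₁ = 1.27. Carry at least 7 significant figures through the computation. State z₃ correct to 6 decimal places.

f(z_0) = -2.977189, f(z_1) = -4.419147
z_2 = 1.270000 - (-4.419147)·(1.270000 - 1.610000)/(-4.419147 - (-2.977189)) = 2.311993; f(z_2) = 2.114518
z_3 = 2.311993 - (2.114518)·(2.311993 - 1.270000)/(2.114518 - (-4.419147)) = 1.974768; f(z_3) = -0.775052

1.974768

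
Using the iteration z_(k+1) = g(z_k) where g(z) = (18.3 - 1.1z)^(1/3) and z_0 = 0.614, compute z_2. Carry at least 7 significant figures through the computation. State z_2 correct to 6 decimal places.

z_1 = g(0.614000) = 2.602394
z_2 = g(2.602394) = 2.489953

2.489953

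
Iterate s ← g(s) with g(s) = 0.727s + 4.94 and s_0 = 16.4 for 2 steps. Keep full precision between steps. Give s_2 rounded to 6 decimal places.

17.199256

s_1 = g(16.400000) = 16.862800
s_2 = g(16.862800) = 17.199256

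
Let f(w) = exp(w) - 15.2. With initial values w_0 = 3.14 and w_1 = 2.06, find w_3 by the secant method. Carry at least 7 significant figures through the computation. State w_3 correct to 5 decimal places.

Secant update: w_(k+1) = w_k − f(w_k)·(w_k − w_(k-1))/(f(w_k) − f(w_(k-1))).
f(w_0) = 7.903867, f(w_1) = -7.354030
w_2 = 2.060000 - (-7.354030)·(2.060000 - 3.140000)/(-7.354030 - (7.903867)) = 2.580540; f(w_2) = -1.995728
w_3 = 2.580540 - (-1.995728)·(2.580540 - 2.060000)/(-1.995728 - (-7.354030)) = 2.774418; f(w_3) = 0.829302

2.77442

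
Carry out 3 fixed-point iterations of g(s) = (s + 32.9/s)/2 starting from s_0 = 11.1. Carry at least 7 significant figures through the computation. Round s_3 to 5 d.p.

s_1 = g(11.100000) = 7.031982
s_2 = g(7.031982) = 5.855303
s_3 = g(5.855303) = 5.737071

5.73707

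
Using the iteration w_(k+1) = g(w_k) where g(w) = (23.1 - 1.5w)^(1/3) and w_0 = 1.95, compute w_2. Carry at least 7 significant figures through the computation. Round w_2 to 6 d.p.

w_1 = g(1.950000) = 2.722312
w_2 = g(2.722312) = 2.669175

2.669175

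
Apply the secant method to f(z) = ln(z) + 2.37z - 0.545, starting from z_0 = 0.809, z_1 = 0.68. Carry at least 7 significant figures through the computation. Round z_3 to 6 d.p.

Secant update: z_(k+1) = z_k − f(z_k)·(z_k − z_(k-1))/(f(z_k) − f(z_(k-1))).
f(z_0) = 1.160374, f(z_1) = 0.680938
z_2 = 0.680000 - (0.680938)·(0.680000 - 0.809000)/(0.680938 - (1.160374)) = 0.496783; f(z_2) = -0.067227
z_3 = 0.496783 - (-0.067227)·(0.496783 - 0.680000)/(-0.067227 - (0.680938)) = 0.513246; f(z_3) = 0.004393

0.513246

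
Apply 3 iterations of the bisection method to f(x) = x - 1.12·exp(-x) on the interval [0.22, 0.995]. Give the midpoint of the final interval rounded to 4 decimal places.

0.6559

f(0.220000) = -0.678821, f(0.995000) = 0.580910 (opposite signs)
step 1: m = 0.607500, f(m) = -0.002576 < 0 → root in [0.607500, 0.995000]
step 2: m = 0.801250, f(m) = 0.298630 > 0 → root in [0.607500, 0.801250]
step 3: m = 0.704375, f(m) = 0.150627 > 0 → root in [0.607500, 0.704375]
Midpoint of [0.607500, 0.704375] = 0.655938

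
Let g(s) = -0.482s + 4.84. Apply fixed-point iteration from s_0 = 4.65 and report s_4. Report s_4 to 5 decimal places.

s_1 = g(4.650000) = 2.598700
s_2 = g(2.598700) = 3.587427
s_3 = g(3.587427) = 3.110860
s_4 = g(3.110860) = 3.340565

3.34057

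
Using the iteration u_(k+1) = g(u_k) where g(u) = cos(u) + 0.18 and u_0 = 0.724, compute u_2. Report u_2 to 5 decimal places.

u_1 = g(0.724000) = 0.929162
u_2 = g(0.929162) = 0.778505

0.77851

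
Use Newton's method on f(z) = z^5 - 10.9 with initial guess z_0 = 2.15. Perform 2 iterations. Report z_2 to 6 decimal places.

1.655426

Newton update: z ← z − f(z)/f'(z).
f'(z) = 5z^4
z_0 = 2.150000: f = 35.040138, f' = 106.837531 → z_1 = 2.150000 - (35.040138)/(106.837531) = 1.822024
z_1 = 1.822024: f = 9.180316, f' = 55.104421 → z_2 = 1.822024 - (9.180316)/(55.104421) = 1.655426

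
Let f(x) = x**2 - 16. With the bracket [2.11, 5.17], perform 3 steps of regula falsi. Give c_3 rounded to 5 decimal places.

f(2.110000) = -11.547900, f(5.170000) = 10.728900
step 1: c = 3.696250, f(c) = -2.337736 < 0 → new bracket [3.696250, 5.170000]
step 2: c = 3.959917, f(c) = -0.319059 < 0 → new bracket [3.959917, 5.170000]
step 3: c = 3.994863, f(c) = -0.041067 < 0 → new bracket [3.994863, 5.170000]

3.99486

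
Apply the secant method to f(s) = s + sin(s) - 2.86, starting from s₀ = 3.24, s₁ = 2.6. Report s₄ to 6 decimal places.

2.153909

f(s_0) = 0.281751, f(s_1) = 0.255501
s_2 = 2.600000 - (0.255501)·(2.600000 - 3.240000)/(0.255501 - (0.281751)) = -3.629359; f(s_2) = -6.020705
s_3 = -3.629359 - (-6.020705)·(-3.629359 - 2.600000)/(-6.020705 - (0.255501)) = 2.346406; f(s_3) = 0.200400
s_4 = 2.346406 - (0.200400)·(2.346406 - -3.629359)/(0.200400 - (-6.020705)) = 2.153909; f(s_4) = 0.128662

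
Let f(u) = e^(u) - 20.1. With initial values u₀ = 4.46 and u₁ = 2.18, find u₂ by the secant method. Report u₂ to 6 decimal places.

Secant update: u_(k+1) = u_k − f(u_k)·(u_k − u_(k-1))/(f(u_k) − f(u_(k-1))).
f(u_0) = 66.387509, f(u_1) = -11.253694
u_2 = 2.180000 - (-11.253694)·(2.180000 - 4.460000)/(-11.253694 - (66.387509)) = 2.510474; f(u_2) = -7.789232

2.510474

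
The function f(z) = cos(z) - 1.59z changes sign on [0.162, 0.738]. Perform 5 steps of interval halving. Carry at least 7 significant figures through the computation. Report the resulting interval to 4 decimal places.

[0.5220, 0.5400]

f(0.162000) = 0.729327, f(0.738000) = -0.433604 (opposite signs)
step 1: m = 0.450000, f(m) = 0.184947 > 0 → root in [0.450000, 0.738000]
step 2: m = 0.594000, f(m) = -0.115751 < 0 → root in [0.450000, 0.594000]
step 3: m = 0.522000, f(m) = 0.036844 > 0 → root in [0.522000, 0.594000]
step 4: m = 0.558000, f(m) = -0.038904 < 0 → root in [0.522000, 0.558000]
step 5: m = 0.540000, f(m) = -0.000891 < 0 → root in [0.522000, 0.540000]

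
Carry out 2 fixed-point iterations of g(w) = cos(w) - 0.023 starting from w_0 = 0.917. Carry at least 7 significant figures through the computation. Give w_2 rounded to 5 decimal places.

0.81060

w_1 = g(0.917000) = 0.585204
w_2 = g(0.585204) = 0.810599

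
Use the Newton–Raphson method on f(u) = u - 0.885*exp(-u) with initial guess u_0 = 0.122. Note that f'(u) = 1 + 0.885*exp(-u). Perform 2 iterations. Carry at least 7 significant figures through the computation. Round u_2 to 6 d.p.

u_0 = 0.122000: f = -0.661356, f' = 1.783356 → u_1 = 0.122000 - (-0.661356)/(1.783356) = 0.492849
u_1 = 0.492849: f = -0.047783, f' = 1.540632 → u_2 = 0.492849 - (-0.047783)/(1.540632) = 0.523864

0.523864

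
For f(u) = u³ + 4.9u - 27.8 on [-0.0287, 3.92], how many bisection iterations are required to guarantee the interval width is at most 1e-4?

Initial width b − a = 3.92 − -0.0287 = 3.948700.
After n steps the width is (b−a)/2^n; need (b−a)/2^n ≤ 1e-4.
So n ≥ log₂(3.948700/1e-4) = log₂(39487.0000) ≈ 15.2691.
Hence n = 16.

16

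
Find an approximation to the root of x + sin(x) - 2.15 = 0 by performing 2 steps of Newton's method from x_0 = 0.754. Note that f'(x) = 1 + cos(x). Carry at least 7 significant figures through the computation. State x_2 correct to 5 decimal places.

x_0 = 0.754000: f = -0.711440, f' = 1.728956 → x_1 = 0.754000 - (-0.711440)/(1.728956) = 1.165485
x_1 = 1.165485: f = -0.065535, f' = 1.394305 → x_2 = 1.165485 - (-0.065535)/(1.394305) = 1.212487

1.21249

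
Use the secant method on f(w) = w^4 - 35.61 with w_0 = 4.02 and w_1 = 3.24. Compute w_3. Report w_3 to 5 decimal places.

2.58364

f(w_0) = 225.548528, f(w_1) = 74.589606
w_2 = 3.240000 - (74.589606)·(3.240000 - 4.020000)/(74.589606 - (225.548528)) = 2.854598; f(w_2) = 30.791783
w_3 = 2.854598 - (30.791783)·(2.854598 - 3.240000)/(30.791783 - (74.589606)) = 2.583643; f(w_3) = 8.948465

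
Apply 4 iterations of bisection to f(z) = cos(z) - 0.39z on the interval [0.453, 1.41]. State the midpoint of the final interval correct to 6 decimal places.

1.140844

f(0.453000) = 0.722468, f(1.410000) = -0.389796 (opposite signs)
step 1: m = 0.931500, f(m) = 0.233346 > 0 → root in [0.931500, 1.410000]
step 2: m = 1.170750, f(m) = -0.067131 < 0 → root in [0.931500, 1.170750]
step 3: m = 1.051125, f(m) = 0.086656 > 0 → root in [1.051125, 1.170750]
step 4: m = 1.110937, f(m) = 0.010556 > 0 → root in [1.110937, 1.170750]
Midpoint of [1.110937, 1.170750] = 1.140844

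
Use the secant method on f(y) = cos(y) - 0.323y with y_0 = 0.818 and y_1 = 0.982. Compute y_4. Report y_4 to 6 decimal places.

1.179826

Secant update: y_(k+1) = y_k − f(y_k)·(y_k − y_(k-1))/(f(y_k) − f(y_(k-1))).
f(y_0) = 0.419468, f(y_1) = 0.238174
y_2 = 0.982000 - (0.238174)·(0.982000 - 0.818000)/(0.238174 - (0.419468)) = 1.197455; f(y_2) = -0.022049
y_3 = 1.197455 - (-0.022049)·(1.197455 - 0.982000)/(-0.022049 - (0.238174)) = 1.179199; f(y_3) = 0.000784
y_4 = 1.179199 - (0.000784)·(1.179199 - 1.197455)/(0.000784 - (-0.022049)) = 1.179826; f(y_4) = 0.000002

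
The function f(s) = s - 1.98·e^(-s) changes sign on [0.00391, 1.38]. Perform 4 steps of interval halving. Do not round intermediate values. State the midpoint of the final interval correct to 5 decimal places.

f(0.003910) = -1.968363, f(1.380000) = 0.881874 (opposite signs)
step 1: m = 0.691955, f(m) = -0.299226 < 0 → root in [0.691955, 1.380000]
step 2: m = 1.035977, f(m) = 0.333316 > 0 → root in [0.691955, 1.035977]
step 3: m = 0.863966, f(m) = 0.029422 > 0 → root in [0.691955, 0.863966]
step 4: m = 0.777961, f(m) = -0.131536 < 0 → root in [0.777961, 0.863966]
Midpoint of [0.777961, 0.863966] = 0.820963

0.82096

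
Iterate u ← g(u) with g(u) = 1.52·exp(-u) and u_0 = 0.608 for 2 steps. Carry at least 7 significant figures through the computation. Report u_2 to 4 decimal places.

0.6644

u_1 = g(0.608000) = 0.827547
u_2 = g(0.827547) = 0.664423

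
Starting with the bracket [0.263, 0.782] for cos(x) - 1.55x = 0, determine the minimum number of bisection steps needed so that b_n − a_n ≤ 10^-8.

26

Initial width b − a = 0.782 − 0.263 = 0.519000.
After n steps the width is (b−a)/2^n; need (b−a)/2^n ≤ 10^-8.
So n ≥ log₂(0.519000/10^-8) = log₂(51900000.0000) ≈ 25.6292.
Hence n = 26.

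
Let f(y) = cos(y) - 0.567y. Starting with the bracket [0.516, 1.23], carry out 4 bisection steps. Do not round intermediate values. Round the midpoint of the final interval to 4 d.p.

f(0.516000) = 0.577228, f(1.230000) = -0.363172 (opposite signs)
step 1: m = 0.873000, f(m) = 0.147540 > 0 → root in [0.873000, 1.230000]
step 2: m = 1.051500, f(m) = -0.099931 < 0 → root in [0.873000, 1.051500]
step 3: m = 0.962250, f(m) = 0.026080 > 0 → root in [0.962250, 1.051500]
step 4: m = 1.006875, f(m) = -0.036394 < 0 → root in [0.962250, 1.006875]
Midpoint of [0.962250, 1.006875] = 0.984563

0.9846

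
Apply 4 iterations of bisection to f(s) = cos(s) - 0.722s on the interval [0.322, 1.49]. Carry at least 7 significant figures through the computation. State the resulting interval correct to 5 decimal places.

[0.83300, 0.90600]

f(0.322000) = 0.716120, f(1.490000) = -0.995072 (opposite signs)
step 1: m = 0.906000, f(m) = -0.037233 < 0 → root in [0.322000, 0.906000]
step 2: m = 0.614000, f(m) = 0.374042 > 0 → root in [0.614000, 0.906000]
step 3: m = 0.760000, f(m) = 0.176116 > 0 → root in [0.760000, 0.906000]
step 4: m = 0.833000, f(m) = 0.071233 > 0 → root in [0.833000, 0.906000]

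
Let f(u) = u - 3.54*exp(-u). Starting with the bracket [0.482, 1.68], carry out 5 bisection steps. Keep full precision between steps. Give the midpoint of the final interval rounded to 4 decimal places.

1.1372

f(0.482000) = -1.704117, f(1.680000) = 1.020236 (opposite signs)
step 1: m = 1.081000, f(m) = -0.119967 < 0 → root in [1.081000, 1.680000]
step 2: m = 1.380500, f(m) = 0.490357 > 0 → root in [1.081000, 1.380500]
step 3: m = 1.230750, f(m) = 0.196810 > 0 → root in [1.081000, 1.230750]
step 4: m = 1.155875, f(m) = 0.041547 > 0 → root in [1.081000, 1.155875]
step 5: m = 1.118437, f(m) = -0.038399 < 0 → root in [1.118437, 1.155875]
Midpoint of [1.118437, 1.155875] = 1.137156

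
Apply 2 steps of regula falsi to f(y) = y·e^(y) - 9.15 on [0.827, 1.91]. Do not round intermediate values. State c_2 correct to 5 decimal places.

False-position update: c = (a·f(b) − b·f(a))/(f(b) − f(a)); replace the endpoint whose sign matches f(c).
f(0.827000) = -7.259107, f(1.910000) = 3.748400
step 1: c = 1.541205, f(c) = -1.952246 < 0 → new bracket [1.541205, 1.910000]
step 2: c = 1.667503, f(c) = -0.314042 < 0 → new bracket [1.667503, 1.910000]

1.66750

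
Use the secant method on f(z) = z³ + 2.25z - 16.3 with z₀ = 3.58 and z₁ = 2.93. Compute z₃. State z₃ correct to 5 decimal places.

2.29258

f(z_0) = 37.637712, f(z_1) = 15.446257
z_2 = 2.930000 - (15.446257)·(2.930000 - 3.580000)/(15.446257 - (37.637712)) = 2.477571; f(z_2) = 4.482744
z_3 = 2.477571 - (4.482744)·(2.477571 - 2.930000)/(4.482744 - (15.446257)) = 2.292582; f(z_3) = 0.907964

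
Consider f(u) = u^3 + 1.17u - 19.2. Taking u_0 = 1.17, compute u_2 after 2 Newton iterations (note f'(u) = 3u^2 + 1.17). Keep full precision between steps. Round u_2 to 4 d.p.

u_0 = 1.170000: f = -16.229487, f' = 5.276700 → u_1 = 1.170000 - (-16.229487)/(5.276700) = 4.245689
u_1 = 4.245689: f = 62.299704, f' = 55.247620 → u_2 = 4.245689 - (62.299704)/(55.247620) = 3.118044

3.1180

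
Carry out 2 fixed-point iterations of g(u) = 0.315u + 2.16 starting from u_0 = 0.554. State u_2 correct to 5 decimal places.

u_1 = g(0.554000) = 2.334510
u_2 = g(2.334510) = 2.895371

2.89537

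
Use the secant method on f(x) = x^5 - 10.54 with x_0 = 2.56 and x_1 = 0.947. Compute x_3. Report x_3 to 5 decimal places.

2.74121

f(x_0) = 99.411163, f(x_1) = -9.778360
x_2 = 0.947000 - (-9.778360)·(0.947000 - 2.560000)/(-9.778360 - (99.411163)) = 1.091451; f(x_2) = -8.991110
x_3 = 1.091451 - (-8.991110)·(1.091451 - 0.947000)/(-8.991110 - (-9.778360)) = 2.741209; f(x_3) = 144.238651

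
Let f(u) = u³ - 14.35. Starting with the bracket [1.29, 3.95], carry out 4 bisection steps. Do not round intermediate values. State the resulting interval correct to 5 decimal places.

[2.28750, 2.45375]

f(1.290000) = -12.203311, f(3.950000) = 47.279875 (opposite signs)
step 1: m = 2.620000, f(m) = 3.634728 > 0 → root in [1.290000, 2.620000]
step 2: m = 1.955000, f(m) = -6.877941 < 0 → root in [1.955000, 2.620000]
step 3: m = 2.287500, f(m) = -2.380299 < 0 → root in [2.287500, 2.620000]
step 4: m = 2.453750, f(m) = 0.423757 > 0 → root in [2.287500, 2.453750]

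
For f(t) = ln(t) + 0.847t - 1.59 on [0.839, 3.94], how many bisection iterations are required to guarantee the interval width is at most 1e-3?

12

Initial width b − a = 3.94 − 0.839 = 3.101000.
After n steps the width is (b−a)/2^n; need (b−a)/2^n ≤ 1e-3.
So n ≥ log₂(3.101000/1e-3) = log₂(3101.0000) ≈ 11.5985.
Hence n = 12.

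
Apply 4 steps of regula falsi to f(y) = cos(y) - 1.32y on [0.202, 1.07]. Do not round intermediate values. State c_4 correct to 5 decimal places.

0.61760

f(0.202000) = 0.713027, f(1.070000) = -0.932276
step 1: c = 0.578166, f(c) = 0.074287 > 0 → new bracket [0.578166, 1.070000]
step 2: c = 0.614465, f(c) = 0.005989 > 0 → new bracket [0.614465, 1.070000]
step 3: c = 0.617372, f(c) = 0.000471 > 0 → new bracket [0.617372, 1.070000]
step 4: c = 0.617601, f(c) = 0.000037 > 0 → new bracket [0.617601, 1.070000]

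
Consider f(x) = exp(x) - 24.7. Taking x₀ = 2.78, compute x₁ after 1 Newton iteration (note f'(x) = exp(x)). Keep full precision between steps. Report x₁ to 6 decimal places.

3.312351

Newton update: x ← x − f(x)/f'(x).
x_0 = 2.780000: f = -8.580979, f' = 16.119021 → x_1 = 2.780000 - (-8.580979)/(16.119021) = 3.312351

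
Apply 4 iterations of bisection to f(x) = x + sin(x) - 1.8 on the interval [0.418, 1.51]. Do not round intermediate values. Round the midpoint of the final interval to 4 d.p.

0.9981

f(0.418000) = -0.976067, f(1.510000) = 0.708152 (opposite signs)
step 1: m = 0.964000, f(m) = -0.014521 < 0 → root in [0.964000, 1.510000]
step 2: m = 1.237000, f(m) = 0.381805 > 0 → root in [0.964000, 1.237000]
step 3: m = 1.100500, f(m) = 0.191934 > 0 → root in [0.964000, 1.100500]
step 4: m = 1.032250, f(m) = 0.090705 > 0 → root in [0.964000, 1.032250]
Midpoint of [0.964000, 1.032250] = 0.998125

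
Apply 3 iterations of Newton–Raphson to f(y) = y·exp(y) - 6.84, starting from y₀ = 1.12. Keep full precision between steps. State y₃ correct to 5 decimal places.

f'(y) = (y + 1)·exp(y)
y_0 = 1.120000: f = -3.407363, f' = 6.497491 → y_1 = 1.120000 - (-3.407363)/(6.497491) = 1.644412
y_1 = 1.644412: f = 1.674709, f' = 13.692674 → y_2 = 1.644412 - (1.674709)/(13.692674) = 1.522105
y_2 = 1.522105: f = 0.134074, f' = 11.555935 → y_3 = 1.522105 - (0.134074)/(11.555935) = 1.510503

1.51050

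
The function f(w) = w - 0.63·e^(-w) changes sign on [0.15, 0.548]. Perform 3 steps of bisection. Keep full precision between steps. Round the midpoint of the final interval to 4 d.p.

0.4236

f(0.150000) = -0.392246, f(0.548000) = 0.183794 (opposite signs)
step 1: m = 0.349000, f(m) = -0.095398 < 0 → root in [0.349000, 0.548000]
step 2: m = 0.448500, f(m) = 0.046191 > 0 → root in [0.349000, 0.448500]
step 3: m = 0.398750, f(m) = -0.024080 < 0 → root in [0.398750, 0.448500]
Midpoint of [0.398750, 0.448500] = 0.423625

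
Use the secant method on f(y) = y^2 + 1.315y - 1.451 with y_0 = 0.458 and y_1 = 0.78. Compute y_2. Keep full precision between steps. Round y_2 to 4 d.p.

f(y_0) = -0.638966, f(y_1) = 0.183100
y_2 = 0.780000 - (0.183100)·(0.780000 - 0.458000)/(0.183100 - (-0.638966)) = 0.708280; f(y_2) = -0.017950

0.7083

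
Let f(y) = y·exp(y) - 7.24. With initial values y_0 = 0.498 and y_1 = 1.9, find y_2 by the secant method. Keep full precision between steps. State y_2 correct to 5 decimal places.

1.25547

f(y_0) = -6.420577, f(y_1) = 5.463199
y_2 = 1.900000 - (5.463199)·(1.900000 - 0.498000)/(5.463199 - (-6.420577)) = 1.255474; f(y_2) = -2.833914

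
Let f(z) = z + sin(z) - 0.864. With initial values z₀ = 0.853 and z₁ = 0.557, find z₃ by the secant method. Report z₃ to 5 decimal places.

0.43910

f(z_0) = 0.742257, f(z_1) = 0.221642
z_2 = 0.557000 - (0.221642)·(0.557000 - 0.853000)/(0.221642 - (0.742257)) = 0.430984; f(z_2) = -0.015252
z_3 = 0.430984 - (-0.015252)·(0.430984 - 0.557000)/(-0.015252 - (0.221642)) = 0.439097; f(z_3) = 0.000219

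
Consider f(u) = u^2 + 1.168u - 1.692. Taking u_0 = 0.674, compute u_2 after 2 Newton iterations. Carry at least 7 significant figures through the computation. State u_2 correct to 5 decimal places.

f'(u) = 2u + 1.168
u_0 = 0.674000: f = -0.450492, f' = 2.516000 → u_1 = 0.674000 - (-0.450492)/(2.516000) = 0.853051
u_1 = 0.853051: f = 0.032059, f' = 2.874102 → u_2 = 0.853051 - (0.032059)/(2.874102) = 0.841896

0.84190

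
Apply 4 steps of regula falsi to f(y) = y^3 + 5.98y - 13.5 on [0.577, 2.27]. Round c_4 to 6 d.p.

f(0.577000) = -9.857440, f(2.270000) = 11.771683
step 1: c = 1.348582, f(c) = -2.982847 < 0 → new bracket [1.348582, 2.270000]
step 2: c = 1.534860, f(c) = -0.705715 < 0 → new bracket [1.534860, 2.270000]
step 3: c = 1.576440, f(c) = -0.155184 < 0 → new bracket [1.576440, 2.270000]
step 4: c = 1.585464, f(c) = -0.033555 < 0 → new bracket [1.585464, 2.270000]

1.585464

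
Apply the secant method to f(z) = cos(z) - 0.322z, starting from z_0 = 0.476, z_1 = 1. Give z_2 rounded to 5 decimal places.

1.22115

f(z_0) = 0.735563, f(z_1) = 0.218302
z_2 = 1.000000 - (0.218302)·(1.000000 - 0.476000)/(0.218302 - (0.735563)) = 1.221147; f(z_2) = -0.050640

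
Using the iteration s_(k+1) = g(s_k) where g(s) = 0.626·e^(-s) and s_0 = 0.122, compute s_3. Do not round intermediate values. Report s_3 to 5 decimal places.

0.43688

s_1 = g(0.122000) = 0.554103
s_2 = g(0.554103) = 0.359692
s_3 = g(0.359692) = 0.436880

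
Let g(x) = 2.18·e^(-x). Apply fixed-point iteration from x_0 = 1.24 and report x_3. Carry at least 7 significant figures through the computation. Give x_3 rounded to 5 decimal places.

x_1 = g(1.240000) = 0.630858
x_2 = g(0.630858) = 1.160055
x_3 = g(1.160055) = 0.683362

0.68336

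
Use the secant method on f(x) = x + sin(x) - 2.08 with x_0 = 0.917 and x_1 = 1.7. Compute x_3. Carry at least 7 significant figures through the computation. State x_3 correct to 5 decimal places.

f(x_0) = -0.369219, f(x_1) = 0.611665
x_2 = 1.700000 - (0.611665)·(1.700000 - 0.917000)/(0.611665 - (-0.369219)) = 1.211733; f(x_2) = 0.067959
x_3 = 1.211733 - (0.067959)·(1.211733 - 1.700000)/(0.067959 - (0.611665)) = 1.150703; f(x_3) = -0.016246

1.15070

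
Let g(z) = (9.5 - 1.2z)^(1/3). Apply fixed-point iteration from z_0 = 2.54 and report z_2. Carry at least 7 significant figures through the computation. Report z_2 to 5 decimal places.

1.93686

z_1 = g(2.540000) = 1.861650
z_2 = g(1.861650) = 1.936863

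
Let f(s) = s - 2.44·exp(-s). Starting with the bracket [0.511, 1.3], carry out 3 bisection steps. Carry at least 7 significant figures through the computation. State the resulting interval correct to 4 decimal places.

f(0.511000) = -0.952745, f(1.300000) = 0.635022 (opposite signs)
step 1: m = 0.905500, f(m) = -0.081089 < 0 → root in [0.905500, 1.300000]
step 2: m = 1.102750, f(m) = 0.292775 > 0 → root in [0.905500, 1.102750]
step 3: m = 1.004125, f(m) = 0.110194 > 0 → root in [0.905500, 1.004125]

[0.9055, 1.0041]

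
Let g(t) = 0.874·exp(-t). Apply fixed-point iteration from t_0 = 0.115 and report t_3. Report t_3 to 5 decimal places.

0.58526

t_1 = g(0.115000) = 0.779054
t_2 = g(0.779054) = 0.401026
t_3 = g(0.401026) = 0.585259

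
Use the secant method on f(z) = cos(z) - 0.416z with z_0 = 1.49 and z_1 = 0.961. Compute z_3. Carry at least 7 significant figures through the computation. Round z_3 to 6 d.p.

1.097134

Secant update: z_(k+1) = z_k − f(z_k)·(z_k − z_(k-1))/(f(z_k) − f(z_(k-1))).
f(z_0) = -0.539132, f(z_1) = 0.172925
z_2 = 0.961000 - (0.172925)·(0.961000 - 1.490000)/(0.172925 - (-0.539132)) = 1.089469; f(z_2) = 0.009737
z_3 = 1.089469 - (0.009737)·(1.089469 - 0.961000)/(0.009737 - (0.172925)) = 1.097134; f(z_3) = -0.000260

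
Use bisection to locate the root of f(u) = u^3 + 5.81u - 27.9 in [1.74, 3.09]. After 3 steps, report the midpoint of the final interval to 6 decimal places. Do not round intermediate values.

2.330625

f(1.740000) = -12.522576, f(3.090000) = 19.556529 (opposite signs)
step 1: m = 2.415000, f(m) = 0.215973 > 0 → root in [1.740000, 2.415000]
step 2: m = 2.077500, f(m) = -6.863222 < 0 → root in [2.077500, 2.415000]
step 3: m = 2.246250, f(m) = -3.515521 < 0 → root in [2.246250, 2.415000]
Midpoint of [2.246250, 2.415000] = 2.330625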